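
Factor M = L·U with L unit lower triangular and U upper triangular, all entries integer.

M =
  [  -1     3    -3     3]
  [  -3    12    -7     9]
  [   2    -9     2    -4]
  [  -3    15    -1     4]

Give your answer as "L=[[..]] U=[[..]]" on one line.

  row1 -= 3·row0 → [0,3,2,0]
  row2 -= -2·row0 → [0,-3,-4,2]
  row3 -= 3·row0 → [0,6,8,-5]
  row2 -= -1·row1 → [0,0,-2,2]
  row3 -= 2·row1 → [0,0,4,-5]
  row3 -= -2·row2 → [0,0,0,-1]

L=[[1,0,0,0],[3,1,0,0],[-2,-1,1,0],[3,2,-2,1]] U=[[-1,3,-3,3],[0,3,2,0],[0,0,-2,2],[0,0,0,-1]]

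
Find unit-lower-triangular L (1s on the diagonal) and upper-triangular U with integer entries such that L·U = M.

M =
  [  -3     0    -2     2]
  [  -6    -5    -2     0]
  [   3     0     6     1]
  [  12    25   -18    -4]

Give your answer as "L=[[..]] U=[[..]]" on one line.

L=[[1,0,0,0],[2,1,0,0],[-1,0,1,0],[-4,-5,-4,1]] U=[[-3,0,-2,2],[0,-5,2,-4],[0,0,4,3],[0,0,0,-4]]

  R1 -= 2·R0 → [0,-5,2,-4]
  R2 -= -1·R0 → [0,0,4,3]
  R3 -= -4·R0 → [0,25,-26,4]
  R2 -= 0·R1 → [0,0,4,3]
  R3 -= -5·R1 → [0,0,-16,-16]
  R3 -= -4·R2 → [0,0,0,-4]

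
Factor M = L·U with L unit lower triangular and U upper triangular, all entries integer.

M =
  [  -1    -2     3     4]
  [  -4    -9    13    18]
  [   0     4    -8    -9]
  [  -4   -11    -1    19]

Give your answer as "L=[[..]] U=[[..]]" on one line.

  r1 -= 4·r0 → [0,-1,1,2]
  r2 -= 0·r0 → [0,4,-8,-9]
  r3 -= 4·r0 → [0,-3,-13,3]
  r2 -= -4·r1 → [0,0,-4,-1]
  r3 -= 3·r1 → [0,0,-16,-3]
  r3 -= 4·r2 → [0,0,0,1]

L=[[1,0,0,0],[4,1,0,0],[0,-4,1,0],[4,3,4,1]] U=[[-1,-2,3,4],[0,-1,1,2],[0,0,-4,-1],[0,0,0,1]]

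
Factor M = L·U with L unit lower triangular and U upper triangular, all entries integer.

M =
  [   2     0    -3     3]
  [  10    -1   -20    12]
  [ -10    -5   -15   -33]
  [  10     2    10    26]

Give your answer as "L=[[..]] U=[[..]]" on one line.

L=[[1,0,0,0],[5,1,0,0],[-5,5,1,0],[5,-2,-3,1]] U=[[2,0,-3,3],[0,-1,-5,-3],[0,0,-5,-3],[0,0,0,-4]]

  R1 -= 5·R0 → [0,-1,-5,-3]
  R2 -= -5·R0 → [0,-5,-30,-18]
  R3 -= 5·R0 → [0,2,25,11]
  R2 -= 5·R1 → [0,0,-5,-3]
  R3 -= -2·R1 → [0,0,15,5]
  R3 -= -3·R2 → [0,0,0,-4]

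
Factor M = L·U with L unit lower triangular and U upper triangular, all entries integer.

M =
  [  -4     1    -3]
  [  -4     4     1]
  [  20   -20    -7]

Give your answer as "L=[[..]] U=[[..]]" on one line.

L=[[1,0,0],[1,1,0],[-5,-5,1]] U=[[-4,1,-3],[0,3,4],[0,0,-2]]

  r1 -= 1·r0 → [0,3,4]
  r2 -= -5·r0 → [0,-15,-22]
  r2 -= -5·r1 → [0,0,-2]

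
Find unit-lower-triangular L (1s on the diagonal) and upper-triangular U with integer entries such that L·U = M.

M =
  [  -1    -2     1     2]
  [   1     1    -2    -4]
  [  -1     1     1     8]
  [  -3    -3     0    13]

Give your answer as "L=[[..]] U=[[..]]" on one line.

L=[[1,0,0,0],[-1,1,0,0],[1,-3,1,0],[3,-3,2,1]] U=[[-1,-2,1,2],[0,-1,-1,-2],[0,0,-3,0],[0,0,0,1]]

  row1 -= -1·row0 → [0,-1,-1,-2]
  row2 -= 1·row0 → [0,3,0,6]
  row3 -= 3·row0 → [0,3,-3,7]
  row2 -= -3·row1 → [0,0,-3,0]
  row3 -= -3·row1 → [0,0,-6,1]
  row3 -= 2·row2 → [0,0,0,1]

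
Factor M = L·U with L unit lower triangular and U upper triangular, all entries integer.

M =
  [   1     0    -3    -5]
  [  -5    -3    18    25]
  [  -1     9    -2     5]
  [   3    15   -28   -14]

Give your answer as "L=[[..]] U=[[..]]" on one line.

  r1 -= -5·r0 → [0,-3,3,0]
  r2 -= -1·r0 → [0,9,-5,0]
  r3 -= 3·r0 → [0,15,-19,1]
  r2 -= -3·r1 → [0,0,4,0]
  r3 -= -5·r1 → [0,0,-4,1]
  r3 -= -1·r2 → [0,0,0,1]

L=[[1,0,0,0],[-5,1,0,0],[-1,-3,1,0],[3,-5,-1,1]] U=[[1,0,-3,-5],[0,-3,3,0],[0,0,4,0],[0,0,0,1]]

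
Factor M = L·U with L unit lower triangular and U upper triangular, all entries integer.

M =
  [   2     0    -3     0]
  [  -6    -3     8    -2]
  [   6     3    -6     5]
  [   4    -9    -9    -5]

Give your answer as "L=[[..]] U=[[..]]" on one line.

  row1 -= -3·row0 → [0,-3,-1,-2]
  row2 -= 3·row0 → [0,3,3,5]
  row3 -= 2·row0 → [0,-9,-3,-5]
  row2 -= -1·row1 → [0,0,2,3]
  row3 -= 3·row1 → [0,0,0,1]
  row3 -= 0·row2 → [0,0,0,1]

L=[[1,0,0,0],[-3,1,0,0],[3,-1,1,0],[2,3,0,1]] U=[[2,0,-3,0],[0,-3,-1,-2],[0,0,2,3],[0,0,0,1]]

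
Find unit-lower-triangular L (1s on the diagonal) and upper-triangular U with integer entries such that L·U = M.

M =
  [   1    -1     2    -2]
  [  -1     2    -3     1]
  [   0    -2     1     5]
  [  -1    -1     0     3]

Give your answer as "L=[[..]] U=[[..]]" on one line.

L=[[1,0,0,0],[-1,1,0,0],[0,-2,1,0],[-1,-2,0,1]] U=[[1,-1,2,-2],[0,1,-1,-1],[0,0,-1,3],[0,0,0,-1]]

  r1 -= -1·r0 → [0,1,-1,-1]
  r2 -= 0·r0 → [0,-2,1,5]
  r3 -= -1·r0 → [0,-2,2,1]
  r2 -= -2·r1 → [0,0,-1,3]
  r3 -= -2·r1 → [0,0,0,-1]
  r3 -= 0·r2 → [0,0,0,-1]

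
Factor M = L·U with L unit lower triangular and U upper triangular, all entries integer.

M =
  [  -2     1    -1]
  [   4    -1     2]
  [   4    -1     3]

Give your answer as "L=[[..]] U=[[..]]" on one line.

  r1 -= -2·r0 → [0,1,0]
  r2 -= -2·r0 → [0,1,1]
  r2 -= 1·r1 → [0,0,1]

L=[[1,0,0],[-2,1,0],[-2,1,1]] U=[[-2,1,-1],[0,1,0],[0,0,1]]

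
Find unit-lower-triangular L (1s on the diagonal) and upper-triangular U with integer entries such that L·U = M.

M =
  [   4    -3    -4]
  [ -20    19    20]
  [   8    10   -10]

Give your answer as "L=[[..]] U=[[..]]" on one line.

  row1 -= -5·row0 → [0,4,0]
  row2 -= 2·row0 → [0,16,-2]
  row2 -= 4·row1 → [0,0,-2]

L=[[1,0,0],[-5,1,0],[2,4,1]] U=[[4,-3,-4],[0,4,0],[0,0,-2]]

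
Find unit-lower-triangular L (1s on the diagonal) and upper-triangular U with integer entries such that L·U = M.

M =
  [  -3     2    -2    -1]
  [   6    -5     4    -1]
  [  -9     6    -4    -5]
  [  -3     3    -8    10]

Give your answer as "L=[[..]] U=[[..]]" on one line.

  r1 -= -2·r0 → [0,-1,0,-3]
  r2 -= 3·r0 → [0,0,2,-2]
  r3 -= 1·r0 → [0,1,-6,11]
  r2 -= 0·r1 → [0,0,2,-2]
  r3 -= -1·r1 → [0,0,-6,8]
  r3 -= -3·r2 → [0,0,0,2]

L=[[1,0,0,0],[-2,1,0,0],[3,0,1,0],[1,-1,-3,1]] U=[[-3,2,-2,-1],[0,-1,0,-3],[0,0,2,-2],[0,0,0,2]]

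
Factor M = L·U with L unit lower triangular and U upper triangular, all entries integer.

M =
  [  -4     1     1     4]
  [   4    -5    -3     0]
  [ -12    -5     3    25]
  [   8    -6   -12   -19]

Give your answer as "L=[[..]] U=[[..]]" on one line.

L=[[1,0,0,0],[-1,1,0,0],[3,2,1,0],[-2,1,-2,1]] U=[[-4,1,1,4],[0,-4,-2,4],[0,0,4,5],[0,0,0,-5]]

  r1 -= -1·r0 → [0,-4,-2,4]
  r2 -= 3·r0 → [0,-8,0,13]
  r3 -= -2·r0 → [0,-4,-10,-11]
  r2 -= 2·r1 → [0,0,4,5]
  r3 -= 1·r1 → [0,0,-8,-15]
  r3 -= -2·r2 → [0,0,0,-5]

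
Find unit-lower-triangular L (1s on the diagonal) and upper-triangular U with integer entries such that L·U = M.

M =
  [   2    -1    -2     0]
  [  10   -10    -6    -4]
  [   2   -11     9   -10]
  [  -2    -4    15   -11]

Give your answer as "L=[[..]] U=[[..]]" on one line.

L=[[1,0,0,0],[5,1,0,0],[1,2,1,0],[-1,1,3,1]] U=[[2,-1,-2,0],[0,-5,4,-4],[0,0,3,-2],[0,0,0,-1]]

  r1 -= 5·r0 → [0,-5,4,-4]
  r2 -= 1·r0 → [0,-10,11,-10]
  r3 -= -1·r0 → [0,-5,13,-11]
  r2 -= 2·r1 → [0,0,3,-2]
  r3 -= 1·r1 → [0,0,9,-7]
  r3 -= 3·r2 → [0,0,0,-1]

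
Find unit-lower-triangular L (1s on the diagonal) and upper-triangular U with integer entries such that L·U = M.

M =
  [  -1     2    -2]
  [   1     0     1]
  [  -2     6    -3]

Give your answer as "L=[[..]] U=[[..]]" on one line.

  row1 -= -1·row0 → [0,2,-1]
  row2 -= 2·row0 → [0,2,1]
  row2 -= 1·row1 → [0,0,2]

L=[[1,0,0],[-1,1,0],[2,1,1]] U=[[-1,2,-2],[0,2,-1],[0,0,2]]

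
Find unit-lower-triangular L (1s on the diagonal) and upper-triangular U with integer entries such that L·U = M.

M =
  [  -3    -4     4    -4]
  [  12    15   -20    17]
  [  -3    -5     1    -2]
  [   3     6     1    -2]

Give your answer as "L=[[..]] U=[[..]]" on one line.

  R1 -= -4·R0 → [0,-1,-4,1]
  R2 -= 1·R0 → [0,-1,-3,2]
  R3 -= -1·R0 → [0,2,5,-6]
  R2 -= 1·R1 → [0,0,1,1]
  R3 -= -2·R1 → [0,0,-3,-4]
  R3 -= -3·R2 → [0,0,0,-1]

L=[[1,0,0,0],[-4,1,0,0],[1,1,1,0],[-1,-2,-3,1]] U=[[-3,-4,4,-4],[0,-1,-4,1],[0,0,1,1],[0,0,0,-1]]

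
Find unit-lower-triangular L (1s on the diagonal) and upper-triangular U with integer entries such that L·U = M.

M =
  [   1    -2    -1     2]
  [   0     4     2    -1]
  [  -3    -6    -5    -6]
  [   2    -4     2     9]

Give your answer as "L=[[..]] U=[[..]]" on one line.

L=[[1,0,0,0],[0,1,0,0],[-3,-3,1,0],[2,0,-2,1]] U=[[1,-2,-1,2],[0,4,2,-1],[0,0,-2,-3],[0,0,0,-1]]

  r1 -= 0·r0 → [0,4,2,-1]
  r2 -= -3·r0 → [0,-12,-8,0]
  r3 -= 2·r0 → [0,0,4,5]
  r2 -= -3·r1 → [0,0,-2,-3]
  r3 -= 0·r1 → [0,0,4,5]
  r3 -= -2·r2 → [0,0,0,-1]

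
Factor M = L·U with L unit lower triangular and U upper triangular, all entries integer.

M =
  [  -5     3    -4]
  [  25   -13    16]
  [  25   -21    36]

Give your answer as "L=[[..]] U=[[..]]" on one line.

L=[[1,0,0],[-5,1,0],[-5,-3,1]] U=[[-5,3,-4],[0,2,-4],[0,0,4]]

  row1 -= -5·row0 → [0,2,-4]
  row2 -= -5·row0 → [0,-6,16]
  row2 -= -3·row1 → [0,0,4]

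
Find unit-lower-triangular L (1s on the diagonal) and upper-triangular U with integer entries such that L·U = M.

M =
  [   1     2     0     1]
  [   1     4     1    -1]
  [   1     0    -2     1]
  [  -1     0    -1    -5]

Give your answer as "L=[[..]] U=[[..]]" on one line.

  row1 -= 1·row0 → [0,2,1,-2]
  row2 -= 1·row0 → [0,-2,-2,0]
  row3 -= -1·row0 → [0,2,-1,-4]
  row2 -= -1·row1 → [0,0,-1,-2]
  row3 -= 1·row1 → [0,0,-2,-2]
  row3 -= 2·row2 → [0,0,0,2]

L=[[1,0,0,0],[1,1,0,0],[1,-1,1,0],[-1,1,2,1]] U=[[1,2,0,1],[0,2,1,-2],[0,0,-1,-2],[0,0,0,2]]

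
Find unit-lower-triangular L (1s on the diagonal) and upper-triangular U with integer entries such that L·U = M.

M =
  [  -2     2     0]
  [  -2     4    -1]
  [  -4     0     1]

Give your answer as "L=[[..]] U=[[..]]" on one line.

  R1 -= 1·R0 → [0,2,-1]
  R2 -= 2·R0 → [0,-4,1]
  R2 -= -2·R1 → [0,0,-1]

L=[[1,0,0],[1,1,0],[2,-2,1]] U=[[-2,2,0],[0,2,-1],[0,0,-1]]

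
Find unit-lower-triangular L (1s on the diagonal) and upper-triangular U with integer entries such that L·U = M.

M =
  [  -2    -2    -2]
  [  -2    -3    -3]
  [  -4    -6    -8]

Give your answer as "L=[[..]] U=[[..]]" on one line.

  R1 -= 1·R0 → [0,-1,-1]
  R2 -= 2·R0 → [0,-2,-4]
  R2 -= 2·R1 → [0,0,-2]

L=[[1,0,0],[1,1,0],[2,2,1]] U=[[-2,-2,-2],[0,-1,-1],[0,0,-2]]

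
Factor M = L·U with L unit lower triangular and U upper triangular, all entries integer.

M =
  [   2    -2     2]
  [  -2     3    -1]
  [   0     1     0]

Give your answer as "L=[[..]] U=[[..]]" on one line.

L=[[1,0,0],[-1,1,0],[0,1,1]] U=[[2,-2,2],[0,1,1],[0,0,-1]]

  row1 -= -1·row0 → [0,1,1]
  row2 -= 0·row0 → [0,1,0]
  row2 -= 1·row1 → [0,0,-1]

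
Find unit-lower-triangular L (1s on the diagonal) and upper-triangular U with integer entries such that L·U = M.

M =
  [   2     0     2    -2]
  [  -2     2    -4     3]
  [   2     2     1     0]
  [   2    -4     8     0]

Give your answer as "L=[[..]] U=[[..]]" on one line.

  r1 -= -1·r0 → [0,2,-2,1]
  r2 -= 1·r0 → [0,2,-1,2]
  r3 -= 1·r0 → [0,-4,6,2]
  r2 -= 1·r1 → [0,0,1,1]
  r3 -= -2·r1 → [0,0,2,4]
  r3 -= 2·r2 → [0,0,0,2]

L=[[1,0,0,0],[-1,1,0,0],[1,1,1,0],[1,-2,2,1]] U=[[2,0,2,-2],[0,2,-2,1],[0,0,1,1],[0,0,0,2]]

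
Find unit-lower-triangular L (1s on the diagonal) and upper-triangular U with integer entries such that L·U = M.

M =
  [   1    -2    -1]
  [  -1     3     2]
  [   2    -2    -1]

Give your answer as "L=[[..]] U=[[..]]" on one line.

L=[[1,0,0],[-1,1,0],[2,2,1]] U=[[1,-2,-1],[0,1,1],[0,0,-1]]

  R1 -= -1·R0 → [0,1,1]
  R2 -= 2·R0 → [0,2,1]
  R2 -= 2·R1 → [0,0,-1]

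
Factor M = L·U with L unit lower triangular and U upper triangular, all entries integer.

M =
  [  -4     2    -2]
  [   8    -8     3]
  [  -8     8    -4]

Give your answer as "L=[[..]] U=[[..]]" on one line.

L=[[1,0,0],[-2,1,0],[2,-1,1]] U=[[-4,2,-2],[0,-4,-1],[0,0,-1]]

  r1 -= -2·r0 → [0,-4,-1]
  r2 -= 2·r0 → [0,4,0]
  r2 -= -1·r1 → [0,0,-1]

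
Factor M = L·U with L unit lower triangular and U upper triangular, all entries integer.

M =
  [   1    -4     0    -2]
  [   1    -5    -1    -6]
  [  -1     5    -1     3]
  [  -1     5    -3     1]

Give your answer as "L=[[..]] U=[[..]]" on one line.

  row1 -= 1·row0 → [0,-1,-1,-4]
  row2 -= -1·row0 → [0,1,-1,1]
  row3 -= -1·row0 → [0,1,-3,-1]
  row2 -= -1·row1 → [0,0,-2,-3]
  row3 -= -1·row1 → [0,0,-4,-5]
  row3 -= 2·row2 → [0,0,0,1]

L=[[1,0,0,0],[1,1,0,0],[-1,-1,1,0],[-1,-1,2,1]] U=[[1,-4,0,-2],[0,-1,-1,-4],[0,0,-2,-3],[0,0,0,1]]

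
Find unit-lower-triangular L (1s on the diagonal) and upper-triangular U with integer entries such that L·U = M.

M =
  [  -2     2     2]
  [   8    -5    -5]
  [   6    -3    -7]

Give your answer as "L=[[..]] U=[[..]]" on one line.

L=[[1,0,0],[-4,1,0],[-3,1,1]] U=[[-2,2,2],[0,3,3],[0,0,-4]]

  R1 -= -4·R0 → [0,3,3]
  R2 -= -3·R0 → [0,3,-1]
  R2 -= 1·R1 → [0,0,-4]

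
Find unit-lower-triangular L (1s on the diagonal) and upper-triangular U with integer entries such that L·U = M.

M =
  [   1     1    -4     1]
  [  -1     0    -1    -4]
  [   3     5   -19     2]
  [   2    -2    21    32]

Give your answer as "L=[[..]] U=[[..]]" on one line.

L=[[1,0,0,0],[-1,1,0,0],[3,2,1,0],[2,-4,3,1]] U=[[1,1,-4,1],[0,1,-5,-3],[0,0,3,5],[0,0,0,3]]

  R1 -= -1·R0 → [0,1,-5,-3]
  R2 -= 3·R0 → [0,2,-7,-1]
  R3 -= 2·R0 → [0,-4,29,30]
  R2 -= 2·R1 → [0,0,3,5]
  R3 -= -4·R1 → [0,0,9,18]
  R3 -= 3·R2 → [0,0,0,3]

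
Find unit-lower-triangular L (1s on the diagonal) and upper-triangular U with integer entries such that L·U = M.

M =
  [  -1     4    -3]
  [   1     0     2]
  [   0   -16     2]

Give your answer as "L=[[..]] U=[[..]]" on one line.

  row1 -= -1·row0 → [0,4,-1]
  row2 -= 0·row0 → [0,-16,2]
  row2 -= -4·row1 → [0,0,-2]

L=[[1,0,0],[-1,1,0],[0,-4,1]] U=[[-1,4,-3],[0,4,-1],[0,0,-2]]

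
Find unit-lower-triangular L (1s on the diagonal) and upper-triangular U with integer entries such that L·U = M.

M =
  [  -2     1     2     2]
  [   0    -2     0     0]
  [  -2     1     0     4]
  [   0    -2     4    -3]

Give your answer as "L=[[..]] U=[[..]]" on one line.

L=[[1,0,0,0],[0,1,0,0],[1,0,1,0],[0,1,-2,1]] U=[[-2,1,2,2],[0,-2,0,0],[0,0,-2,2],[0,0,0,1]]

  R1 -= 0·R0 → [0,-2,0,0]
  R2 -= 1·R0 → [0,0,-2,2]
  R3 -= 0·R0 → [0,-2,4,-3]
  R2 -= 0·R1 → [0,0,-2,2]
  R3 -= 1·R1 → [0,0,4,-3]
  R3 -= -2·R2 → [0,0,0,1]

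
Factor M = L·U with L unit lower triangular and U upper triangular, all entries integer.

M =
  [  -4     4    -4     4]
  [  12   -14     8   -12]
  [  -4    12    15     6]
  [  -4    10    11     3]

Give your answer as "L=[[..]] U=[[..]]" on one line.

L=[[1,0,0,0],[-3,1,0,0],[1,-4,1,0],[1,-3,1,1]] U=[[-4,4,-4,4],[0,-2,-4,0],[0,0,3,2],[0,0,0,-3]]

  row1 -= -3·row0 → [0,-2,-4,0]
  row2 -= 1·row0 → [0,8,19,2]
  row3 -= 1·row0 → [0,6,15,-1]
  row2 -= -4·row1 → [0,0,3,2]
  row3 -= -3·row1 → [0,0,3,-1]
  row3 -= 1·row2 → [0,0,0,-3]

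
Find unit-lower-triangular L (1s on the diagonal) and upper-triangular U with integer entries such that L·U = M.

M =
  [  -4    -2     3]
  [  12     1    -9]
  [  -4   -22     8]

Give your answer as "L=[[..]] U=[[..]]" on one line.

L=[[1,0,0],[-3,1,0],[1,4,1]] U=[[-4,-2,3],[0,-5,0],[0,0,5]]

  r1 -= -3·r0 → [0,-5,0]
  r2 -= 1·r0 → [0,-20,5]
  r2 -= 4·r1 → [0,0,5]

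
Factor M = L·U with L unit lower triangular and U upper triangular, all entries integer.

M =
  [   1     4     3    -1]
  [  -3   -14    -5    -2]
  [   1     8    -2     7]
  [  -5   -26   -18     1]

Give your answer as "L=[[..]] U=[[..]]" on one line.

L=[[1,0,0,0],[-3,1,0,0],[1,-2,1,0],[-5,3,-5,1]] U=[[1,4,3,-1],[0,-2,4,-5],[0,0,3,-2],[0,0,0,1]]

  row1 -= -3·row0 → [0,-2,4,-5]
  row2 -= 1·row0 → [0,4,-5,8]
  row3 -= -5·row0 → [0,-6,-3,-4]
  row2 -= -2·row1 → [0,0,3,-2]
  row3 -= 3·row1 → [0,0,-15,11]
  row3 -= -5·row2 → [0,0,0,1]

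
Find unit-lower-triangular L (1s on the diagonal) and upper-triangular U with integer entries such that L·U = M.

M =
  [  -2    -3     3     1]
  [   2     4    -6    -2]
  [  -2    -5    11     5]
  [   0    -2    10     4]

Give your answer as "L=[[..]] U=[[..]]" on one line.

  row1 -= -1·row0 → [0,1,-3,-1]
  row2 -= 1·row0 → [0,-2,8,4]
  row3 -= 0·row0 → [0,-2,10,4]
  row2 -= -2·row1 → [0,0,2,2]
  row3 -= -2·row1 → [0,0,4,2]
  row3 -= 2·row2 → [0,0,0,-2]

L=[[1,0,0,0],[-1,1,0,0],[1,-2,1,0],[0,-2,2,1]] U=[[-2,-3,3,1],[0,1,-3,-1],[0,0,2,2],[0,0,0,-2]]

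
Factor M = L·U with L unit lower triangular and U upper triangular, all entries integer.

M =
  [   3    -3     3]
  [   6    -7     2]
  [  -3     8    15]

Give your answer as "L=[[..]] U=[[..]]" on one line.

  R1 -= 2·R0 → [0,-1,-4]
  R2 -= -1·R0 → [0,5,18]
  R2 -= -5·R1 → [0,0,-2]

L=[[1,0,0],[2,1,0],[-1,-5,1]] U=[[3,-3,3],[0,-1,-4],[0,0,-2]]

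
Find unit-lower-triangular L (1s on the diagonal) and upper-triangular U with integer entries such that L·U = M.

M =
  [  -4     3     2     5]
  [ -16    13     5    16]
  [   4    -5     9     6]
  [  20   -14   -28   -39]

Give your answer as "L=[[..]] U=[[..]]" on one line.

L=[[1,0,0,0],[4,1,0,0],[-1,-2,1,0],[-5,1,-3,1]] U=[[-4,3,2,5],[0,1,-3,-4],[0,0,5,3],[0,0,0,-1]]

  r1 -= 4·r0 → [0,1,-3,-4]
  r2 -= -1·r0 → [0,-2,11,11]
  r3 -= -5·r0 → [0,1,-18,-14]
  r2 -= -2·r1 → [0,0,5,3]
  r3 -= 1·r1 → [0,0,-15,-10]
  r3 -= -3·r2 → [0,0,0,-1]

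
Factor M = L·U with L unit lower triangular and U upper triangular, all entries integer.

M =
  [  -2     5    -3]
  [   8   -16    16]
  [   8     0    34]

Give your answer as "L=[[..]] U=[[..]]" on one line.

  r1 -= -4·r0 → [0,4,4]
  r2 -= -4·r0 → [0,20,22]
  r2 -= 5·r1 → [0,0,2]

L=[[1,0,0],[-4,1,0],[-4,5,1]] U=[[-2,5,-3],[0,4,4],[0,0,2]]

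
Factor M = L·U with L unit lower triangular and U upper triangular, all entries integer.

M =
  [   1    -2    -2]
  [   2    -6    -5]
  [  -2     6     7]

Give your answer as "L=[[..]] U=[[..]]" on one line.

  r1 -= 2·r0 → [0,-2,-1]
  r2 -= -2·r0 → [0,2,3]
  r2 -= -1·r1 → [0,0,2]

L=[[1,0,0],[2,1,0],[-2,-1,1]] U=[[1,-2,-2],[0,-2,-1],[0,0,2]]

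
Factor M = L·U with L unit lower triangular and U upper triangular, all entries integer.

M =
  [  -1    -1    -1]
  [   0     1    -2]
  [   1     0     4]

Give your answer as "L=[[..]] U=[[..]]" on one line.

L=[[1,0,0],[0,1,0],[-1,-1,1]] U=[[-1,-1,-1],[0,1,-2],[0,0,1]]

  r1 -= 0·r0 → [0,1,-2]
  r2 -= -1·r0 → [0,-1,3]
  r2 -= -1·r1 → [0,0,1]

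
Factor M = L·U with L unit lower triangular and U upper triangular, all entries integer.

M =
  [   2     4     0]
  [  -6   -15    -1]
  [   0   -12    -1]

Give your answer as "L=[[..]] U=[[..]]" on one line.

L=[[1,0,0],[-3,1,0],[0,4,1]] U=[[2,4,0],[0,-3,-1],[0,0,3]]

  row1 -= -3·row0 → [0,-3,-1]
  row2 -= 0·row0 → [0,-12,-1]
  row2 -= 4·row1 → [0,0,3]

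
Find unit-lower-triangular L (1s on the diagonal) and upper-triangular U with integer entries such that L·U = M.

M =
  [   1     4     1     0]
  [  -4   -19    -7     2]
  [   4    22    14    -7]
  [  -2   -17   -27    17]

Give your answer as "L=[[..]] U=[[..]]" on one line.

  R1 -= -4·R0 → [0,-3,-3,2]
  R2 -= 4·R0 → [0,6,10,-7]
  R3 -= -2·R0 → [0,-9,-25,17]
  R2 -= -2·R1 → [0,0,4,-3]
  R3 -= 3·R1 → [0,0,-16,11]
  R3 -= -4·R2 → [0,0,0,-1]

L=[[1,0,0,0],[-4,1,0,0],[4,-2,1,0],[-2,3,-4,1]] U=[[1,4,1,0],[0,-3,-3,2],[0,0,4,-3],[0,0,0,-1]]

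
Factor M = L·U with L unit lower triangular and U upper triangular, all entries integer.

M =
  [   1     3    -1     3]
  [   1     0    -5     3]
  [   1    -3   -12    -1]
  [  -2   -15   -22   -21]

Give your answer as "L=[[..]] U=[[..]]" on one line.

L=[[1,0,0,0],[1,1,0,0],[1,2,1,0],[-2,3,4,1]] U=[[1,3,-1,3],[0,-3,-4,0],[0,0,-3,-4],[0,0,0,1]]

  r1 -= 1·r0 → [0,-3,-4,0]
  r2 -= 1·r0 → [0,-6,-11,-4]
  r3 -= -2·r0 → [0,-9,-24,-15]
  r2 -= 2·r1 → [0,0,-3,-4]
  r3 -= 3·r1 → [0,0,-12,-15]
  r3 -= 4·r2 → [0,0,0,1]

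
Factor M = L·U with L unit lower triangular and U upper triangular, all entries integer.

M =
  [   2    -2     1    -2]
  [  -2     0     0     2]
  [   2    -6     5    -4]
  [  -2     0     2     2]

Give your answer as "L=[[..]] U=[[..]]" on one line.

L=[[1,0,0,0],[-1,1,0,0],[1,2,1,0],[-1,1,1,1]] U=[[2,-2,1,-2],[0,-2,1,0],[0,0,2,-2],[0,0,0,2]]

  r1 -= -1·r0 → [0,-2,1,0]
  r2 -= 1·r0 → [0,-4,4,-2]
  r3 -= -1·r0 → [0,-2,3,0]
  r2 -= 2·r1 → [0,0,2,-2]
  r3 -= 1·r1 → [0,0,2,0]
  r3 -= 1·r2 → [0,0,0,2]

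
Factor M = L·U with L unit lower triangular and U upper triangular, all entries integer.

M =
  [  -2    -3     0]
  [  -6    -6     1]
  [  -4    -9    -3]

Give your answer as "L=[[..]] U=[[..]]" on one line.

L=[[1,0,0],[3,1,0],[2,-1,1]] U=[[-2,-3,0],[0,3,1],[0,0,-2]]

  row1 -= 3·row0 → [0,3,1]
  row2 -= 2·row0 → [0,-3,-3]
  row2 -= -1·row1 → [0,0,-2]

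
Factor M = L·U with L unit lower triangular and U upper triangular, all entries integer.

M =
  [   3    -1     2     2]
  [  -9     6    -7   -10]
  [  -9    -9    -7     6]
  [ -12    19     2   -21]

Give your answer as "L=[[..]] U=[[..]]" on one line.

L=[[1,0,0,0],[-3,1,0,0],[-3,-4,1,0],[-4,5,-3,1]] U=[[3,-1,2,2],[0,3,-1,-4],[0,0,-5,-4],[0,0,0,-5]]

  r1 -= -3·r0 → [0,3,-1,-4]
  r2 -= -3·r0 → [0,-12,-1,12]
  r3 -= -4·r0 → [0,15,10,-13]
  r2 -= -4·r1 → [0,0,-5,-4]
  r3 -= 5·r1 → [0,0,15,7]
  r3 -= -3·r2 → [0,0,0,-5]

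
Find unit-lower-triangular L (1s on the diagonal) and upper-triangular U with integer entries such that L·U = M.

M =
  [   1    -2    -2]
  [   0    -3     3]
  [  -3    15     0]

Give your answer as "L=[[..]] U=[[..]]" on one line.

  R1 -= 0·R0 → [0,-3,3]
  R2 -= -3·R0 → [0,9,-6]
  R2 -= -3·R1 → [0,0,3]

L=[[1,0,0],[0,1,0],[-3,-3,1]] U=[[1,-2,-2],[0,-3,3],[0,0,3]]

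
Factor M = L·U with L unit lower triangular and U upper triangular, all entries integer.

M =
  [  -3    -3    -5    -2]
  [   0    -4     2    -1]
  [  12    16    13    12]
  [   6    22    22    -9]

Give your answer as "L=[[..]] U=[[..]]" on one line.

L=[[1,0,0,0],[0,1,0,0],[-4,-1,1,0],[-2,-4,-4,1]] U=[[-3,-3,-5,-2],[0,-4,2,-1],[0,0,-5,3],[0,0,0,-5]]

  r1 -= 0·r0 → [0,-4,2,-1]
  r2 -= -4·r0 → [0,4,-7,4]
  r3 -= -2·r0 → [0,16,12,-13]
  r2 -= -1·r1 → [0,0,-5,3]
  r3 -= -4·r1 → [0,0,20,-17]
  r3 -= -4·r2 → [0,0,0,-5]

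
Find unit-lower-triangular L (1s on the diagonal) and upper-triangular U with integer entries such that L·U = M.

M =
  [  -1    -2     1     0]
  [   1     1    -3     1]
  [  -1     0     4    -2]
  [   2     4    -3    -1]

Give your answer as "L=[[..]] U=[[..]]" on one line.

L=[[1,0,0,0],[-1,1,0,0],[1,-2,1,0],[-2,0,1,1]] U=[[-1,-2,1,0],[0,-1,-2,1],[0,0,-1,0],[0,0,0,-1]]

  row1 -= -1·row0 → [0,-1,-2,1]
  row2 -= 1·row0 → [0,2,3,-2]
  row3 -= -2·row0 → [0,0,-1,-1]
  row2 -= -2·row1 → [0,0,-1,0]
  row3 -= 0·row1 → [0,0,-1,-1]
  row3 -= 1·row2 → [0,0,0,-1]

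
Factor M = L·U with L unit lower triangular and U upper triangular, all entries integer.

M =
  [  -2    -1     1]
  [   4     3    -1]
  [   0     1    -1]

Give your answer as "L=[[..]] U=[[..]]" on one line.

  r1 -= -2·r0 → [0,1,1]
  r2 -= 0·r0 → [0,1,-1]
  r2 -= 1·r1 → [0,0,-2]

L=[[1,0,0],[-2,1,0],[0,1,1]] U=[[-2,-1,1],[0,1,1],[0,0,-2]]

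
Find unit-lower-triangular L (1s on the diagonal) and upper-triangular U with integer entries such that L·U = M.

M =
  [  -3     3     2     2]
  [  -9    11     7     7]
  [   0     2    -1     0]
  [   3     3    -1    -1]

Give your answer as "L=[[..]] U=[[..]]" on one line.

L=[[1,0,0,0],[3,1,0,0],[0,1,1,0],[-1,3,1,1]] U=[[-3,3,2,2],[0,2,1,1],[0,0,-2,-1],[0,0,0,-1]]

  R1 -= 3·R0 → [0,2,1,1]
  R2 -= 0·R0 → [0,2,-1,0]
  R3 -= -1·R0 → [0,6,1,1]
  R2 -= 1·R1 → [0,0,-2,-1]
  R3 -= 3·R1 → [0,0,-2,-2]
  R3 -= 1·R2 → [0,0,0,-1]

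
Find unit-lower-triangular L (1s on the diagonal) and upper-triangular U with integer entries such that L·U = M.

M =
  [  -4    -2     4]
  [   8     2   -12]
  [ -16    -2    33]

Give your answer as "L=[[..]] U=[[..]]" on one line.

  R1 -= -2·R0 → [0,-2,-4]
  R2 -= 4·R0 → [0,6,17]
  R2 -= -3·R1 → [0,0,5]

L=[[1,0,0],[-2,1,0],[4,-3,1]] U=[[-4,-2,4],[0,-2,-4],[0,0,5]]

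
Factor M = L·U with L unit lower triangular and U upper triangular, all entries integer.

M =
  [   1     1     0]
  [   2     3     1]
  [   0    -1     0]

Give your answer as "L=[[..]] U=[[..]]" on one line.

L=[[1,0,0],[2,1,0],[0,-1,1]] U=[[1,1,0],[0,1,1],[0,0,1]]

  R1 -= 2·R0 → [0,1,1]
  R2 -= 0·R0 → [0,-1,0]
  R2 -= -1·R1 → [0,0,1]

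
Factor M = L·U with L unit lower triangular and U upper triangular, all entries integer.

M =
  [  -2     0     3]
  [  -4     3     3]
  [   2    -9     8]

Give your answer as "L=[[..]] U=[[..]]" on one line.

L=[[1,0,0],[2,1,0],[-1,-3,1]] U=[[-2,0,3],[0,3,-3],[0,0,2]]

  R1 -= 2·R0 → [0,3,-3]
  R2 -= -1·R0 → [0,-9,11]
  R2 -= -3·R1 → [0,0,2]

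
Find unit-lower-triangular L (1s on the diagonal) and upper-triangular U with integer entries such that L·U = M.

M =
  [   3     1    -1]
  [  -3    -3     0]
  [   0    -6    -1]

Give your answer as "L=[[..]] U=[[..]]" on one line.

  row1 -= -1·row0 → [0,-2,-1]
  row2 -= 0·row0 → [0,-6,-1]
  row2 -= 3·row1 → [0,0,2]

L=[[1,0,0],[-1,1,0],[0,3,1]] U=[[3,1,-1],[0,-2,-1],[0,0,2]]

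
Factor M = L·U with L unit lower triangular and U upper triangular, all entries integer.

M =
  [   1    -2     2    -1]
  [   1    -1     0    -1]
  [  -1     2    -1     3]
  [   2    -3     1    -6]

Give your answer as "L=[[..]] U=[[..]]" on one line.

L=[[1,0,0,0],[1,1,0,0],[-1,0,1,0],[2,1,-1,1]] U=[[1,-2,2,-1],[0,1,-2,0],[0,0,1,2],[0,0,0,-2]]

  r1 -= 1·r0 → [0,1,-2,0]
  r2 -= -1·r0 → [0,0,1,2]
  r3 -= 2·r0 → [0,1,-3,-4]
  r2 -= 0·r1 → [0,0,1,2]
  r3 -= 1·r1 → [0,0,-1,-4]
  r3 -= -1·r2 → [0,0,0,-2]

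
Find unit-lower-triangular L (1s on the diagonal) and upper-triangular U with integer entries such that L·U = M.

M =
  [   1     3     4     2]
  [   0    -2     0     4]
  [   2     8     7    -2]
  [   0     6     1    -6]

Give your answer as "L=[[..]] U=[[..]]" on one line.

  R1 -= 0·R0 → [0,-2,0,4]
  R2 -= 2·R0 → [0,2,-1,-6]
  R3 -= 0·R0 → [0,6,1,-6]
  R2 -= -1·R1 → [0,0,-1,-2]
  R3 -= -3·R1 → [0,0,1,6]
  R3 -= -1·R2 → [0,0,0,4]

L=[[1,0,0,0],[0,1,0,0],[2,-1,1,0],[0,-3,-1,1]] U=[[1,3,4,2],[0,-2,0,4],[0,0,-1,-2],[0,0,0,4]]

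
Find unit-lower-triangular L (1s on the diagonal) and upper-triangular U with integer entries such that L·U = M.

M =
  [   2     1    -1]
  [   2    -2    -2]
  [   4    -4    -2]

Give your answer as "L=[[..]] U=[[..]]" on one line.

L=[[1,0,0],[1,1,0],[2,2,1]] U=[[2,1,-1],[0,-3,-1],[0,0,2]]

  row1 -= 1·row0 → [0,-3,-1]
  row2 -= 2·row0 → [0,-6,0]
  row2 -= 2·row1 → [0,0,2]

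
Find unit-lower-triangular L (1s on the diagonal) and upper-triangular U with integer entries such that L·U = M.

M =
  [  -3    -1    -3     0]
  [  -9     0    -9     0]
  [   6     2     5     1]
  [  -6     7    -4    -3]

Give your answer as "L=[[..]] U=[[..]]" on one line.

L=[[1,0,0,0],[3,1,0,0],[-2,0,1,0],[2,3,-2,1]] U=[[-3,-1,-3,0],[0,3,0,0],[0,0,-1,1],[0,0,0,-1]]

  R1 -= 3·R0 → [0,3,0,0]
  R2 -= -2·R0 → [0,0,-1,1]
  R3 -= 2·R0 → [0,9,2,-3]
  R2 -= 0·R1 → [0,0,-1,1]
  R3 -= 3·R1 → [0,0,2,-3]
  R3 -= -2·R2 → [0,0,0,-1]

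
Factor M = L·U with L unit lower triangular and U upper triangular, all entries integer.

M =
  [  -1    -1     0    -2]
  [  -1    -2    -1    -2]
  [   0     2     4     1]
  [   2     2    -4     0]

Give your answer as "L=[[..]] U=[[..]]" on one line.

L=[[1,0,0,0],[1,1,0,0],[0,-2,1,0],[-2,0,-2,1]] U=[[-1,-1,0,-2],[0,-1,-1,0],[0,0,2,1],[0,0,0,-2]]

  row1 -= 1·row0 → [0,-1,-1,0]
  row2 -= 0·row0 → [0,2,4,1]
  row3 -= -2·row0 → [0,0,-4,-4]
  row2 -= -2·row1 → [0,0,2,1]
  row3 -= 0·row1 → [0,0,-4,-4]
  row3 -= -2·row2 → [0,0,0,-2]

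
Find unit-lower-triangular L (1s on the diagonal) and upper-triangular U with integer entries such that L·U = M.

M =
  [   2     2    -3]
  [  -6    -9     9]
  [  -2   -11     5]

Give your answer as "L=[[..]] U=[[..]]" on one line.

  row1 -= -3·row0 → [0,-3,0]
  row2 -= -1·row0 → [0,-9,2]
  row2 -= 3·row1 → [0,0,2]

L=[[1,0,0],[-3,1,0],[-1,3,1]] U=[[2,2,-3],[0,-3,0],[0,0,2]]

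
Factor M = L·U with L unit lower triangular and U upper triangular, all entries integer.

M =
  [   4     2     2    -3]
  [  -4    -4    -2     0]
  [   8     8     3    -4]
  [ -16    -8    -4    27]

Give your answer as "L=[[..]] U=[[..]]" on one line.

  row1 -= -1·row0 → [0,-2,0,-3]
  row2 -= 2·row0 → [0,4,-1,2]
  row3 -= -4·row0 → [0,0,4,15]
  row2 -= -2·row1 → [0,0,-1,-4]
  row3 -= 0·row1 → [0,0,4,15]
  row3 -= -4·row2 → [0,0,0,-1]

L=[[1,0,0,0],[-1,1,0,0],[2,-2,1,0],[-4,0,-4,1]] U=[[4,2,2,-3],[0,-2,0,-3],[0,0,-1,-4],[0,0,0,-1]]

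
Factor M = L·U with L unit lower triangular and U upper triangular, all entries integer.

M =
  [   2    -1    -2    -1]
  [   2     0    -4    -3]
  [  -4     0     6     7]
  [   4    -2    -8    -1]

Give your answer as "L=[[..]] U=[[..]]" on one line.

L=[[1,0,0,0],[1,1,0,0],[-2,-2,1,0],[2,0,2,1]] U=[[2,-1,-2,-1],[0,1,-2,-2],[0,0,-2,1],[0,0,0,-1]]

  row1 -= 1·row0 → [0,1,-2,-2]
  row2 -= -2·row0 → [0,-2,2,5]
  row3 -= 2·row0 → [0,0,-4,1]
  row2 -= -2·row1 → [0,0,-2,1]
  row3 -= 0·row1 → [0,0,-4,1]
  row3 -= 2·row2 → [0,0,0,-1]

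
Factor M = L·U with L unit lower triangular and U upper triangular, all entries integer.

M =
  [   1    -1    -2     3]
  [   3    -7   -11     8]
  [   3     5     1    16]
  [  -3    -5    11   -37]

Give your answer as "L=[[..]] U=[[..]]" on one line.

L=[[1,0,0,0],[3,1,0,0],[3,-2,1,0],[-3,2,-5,1]] U=[[1,-1,-2,3],[0,-4,-5,-1],[0,0,-3,5],[0,0,0,-1]]

  row1 -= 3·row0 → [0,-4,-5,-1]
  row2 -= 3·row0 → [0,8,7,7]
  row3 -= -3·row0 → [0,-8,5,-28]
  row2 -= -2·row1 → [0,0,-3,5]
  row3 -= 2·row1 → [0,0,15,-26]
  row3 -= -5·row2 → [0,0,0,-1]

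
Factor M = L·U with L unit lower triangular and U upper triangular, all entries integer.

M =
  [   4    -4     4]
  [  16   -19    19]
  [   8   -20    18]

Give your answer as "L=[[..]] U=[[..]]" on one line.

L=[[1,0,0],[4,1,0],[2,4,1]] U=[[4,-4,4],[0,-3,3],[0,0,-2]]

  r1 -= 4·r0 → [0,-3,3]
  r2 -= 2·r0 → [0,-12,10]
  r2 -= 4·r1 → [0,0,-2]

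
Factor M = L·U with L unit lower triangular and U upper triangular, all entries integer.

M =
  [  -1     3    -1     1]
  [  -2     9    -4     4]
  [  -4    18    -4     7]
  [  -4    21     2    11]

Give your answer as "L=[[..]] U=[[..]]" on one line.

L=[[1,0,0,0],[2,1,0,0],[4,2,1,0],[4,3,3,1]] U=[[-1,3,-1,1],[0,3,-2,2],[0,0,4,-1],[0,0,0,4]]

  row1 -= 2·row0 → [0,3,-2,2]
  row2 -= 4·row0 → [0,6,0,3]
  row3 -= 4·row0 → [0,9,6,7]
  row2 -= 2·row1 → [0,0,4,-1]
  row3 -= 3·row1 → [0,0,12,1]
  row3 -= 3·row2 → [0,0,0,4]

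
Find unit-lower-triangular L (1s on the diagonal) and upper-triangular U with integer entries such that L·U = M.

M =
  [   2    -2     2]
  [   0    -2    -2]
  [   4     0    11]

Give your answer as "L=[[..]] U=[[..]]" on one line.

L=[[1,0,0],[0,1,0],[2,-2,1]] U=[[2,-2,2],[0,-2,-2],[0,0,3]]

  r1 -= 0·r0 → [0,-2,-2]
  r2 -= 2·r0 → [0,4,7]
  r2 -= -2·r1 → [0,0,3]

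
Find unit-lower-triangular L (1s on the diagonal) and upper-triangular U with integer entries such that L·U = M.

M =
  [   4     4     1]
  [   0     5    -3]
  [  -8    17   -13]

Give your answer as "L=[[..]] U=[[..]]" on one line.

  row1 -= 0·row0 → [0,5,-3]
  row2 -= -2·row0 → [0,25,-11]
  row2 -= 5·row1 → [0,0,4]

L=[[1,0,0],[0,1,0],[-2,5,1]] U=[[4,4,1],[0,5,-3],[0,0,4]]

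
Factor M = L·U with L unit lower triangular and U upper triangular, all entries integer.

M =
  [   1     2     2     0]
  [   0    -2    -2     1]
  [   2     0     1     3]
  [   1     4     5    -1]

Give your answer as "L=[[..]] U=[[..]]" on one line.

L=[[1,0,0,0],[0,1,0,0],[2,2,1,0],[1,-1,1,1]] U=[[1,2,2,0],[0,-2,-2,1],[0,0,1,1],[0,0,0,-1]]

  r1 -= 0·r0 → [0,-2,-2,1]
  r2 -= 2·r0 → [0,-4,-3,3]
  r3 -= 1·r0 → [0,2,3,-1]
  r2 -= 2·r1 → [0,0,1,1]
  r3 -= -1·r1 → [0,0,1,0]
  r3 -= 1·r2 → [0,0,0,-1]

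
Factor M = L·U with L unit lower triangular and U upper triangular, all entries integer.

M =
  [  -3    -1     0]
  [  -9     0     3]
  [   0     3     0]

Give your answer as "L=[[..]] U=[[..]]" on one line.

  r1 -= 3·r0 → [0,3,3]
  r2 -= 0·r0 → [0,3,0]
  r2 -= 1·r1 → [0,0,-3]

L=[[1,0,0],[3,1,0],[0,1,1]] U=[[-3,-1,0],[0,3,3],[0,0,-3]]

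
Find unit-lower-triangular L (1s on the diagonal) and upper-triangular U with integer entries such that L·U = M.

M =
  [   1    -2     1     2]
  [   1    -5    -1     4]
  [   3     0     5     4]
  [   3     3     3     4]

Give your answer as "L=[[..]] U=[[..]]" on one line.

L=[[1,0,0,0],[1,1,0,0],[3,-2,1,0],[3,-3,3,1]] U=[[1,-2,1,2],[0,-3,-2,2],[0,0,-2,2],[0,0,0,-2]]

  row1 -= 1·row0 → [0,-3,-2,2]
  row2 -= 3·row0 → [0,6,2,-2]
  row3 -= 3·row0 → [0,9,0,-2]
  row2 -= -2·row1 → [0,0,-2,2]
  row3 -= -3·row1 → [0,0,-6,4]
  row3 -= 3·row2 → [0,0,0,-2]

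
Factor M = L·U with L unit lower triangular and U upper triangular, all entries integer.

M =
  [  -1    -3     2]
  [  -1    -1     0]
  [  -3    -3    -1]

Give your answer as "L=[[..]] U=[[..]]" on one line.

L=[[1,0,0],[1,1,0],[3,3,1]] U=[[-1,-3,2],[0,2,-2],[0,0,-1]]

  R1 -= 1·R0 → [0,2,-2]
  R2 -= 3·R0 → [0,6,-7]
  R2 -= 3·R1 → [0,0,-1]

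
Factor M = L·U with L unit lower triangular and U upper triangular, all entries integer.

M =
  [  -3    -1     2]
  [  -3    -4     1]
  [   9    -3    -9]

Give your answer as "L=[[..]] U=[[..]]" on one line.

L=[[1,0,0],[1,1,0],[-3,2,1]] U=[[-3,-1,2],[0,-3,-1],[0,0,-1]]

  r1 -= 1·r0 → [0,-3,-1]
  r2 -= -3·r0 → [0,-6,-3]
  r2 -= 2·r1 → [0,0,-1]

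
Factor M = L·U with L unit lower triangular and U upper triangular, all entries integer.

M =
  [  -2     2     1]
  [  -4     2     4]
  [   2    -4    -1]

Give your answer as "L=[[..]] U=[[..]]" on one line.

L=[[1,0,0],[2,1,0],[-1,1,1]] U=[[-2,2,1],[0,-2,2],[0,0,-2]]

  r1 -= 2·r0 → [0,-2,2]
  r2 -= -1·r0 → [0,-2,0]
  r2 -= 1·r1 → [0,0,-2]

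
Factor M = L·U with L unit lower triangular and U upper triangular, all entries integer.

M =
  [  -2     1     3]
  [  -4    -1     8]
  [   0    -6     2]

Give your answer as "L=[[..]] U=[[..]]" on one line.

  R1 -= 2·R0 → [0,-3,2]
  R2 -= 0·R0 → [0,-6,2]
  R2 -= 2·R1 → [0,0,-2]

L=[[1,0,0],[2,1,0],[0,2,1]] U=[[-2,1,3],[0,-3,2],[0,0,-2]]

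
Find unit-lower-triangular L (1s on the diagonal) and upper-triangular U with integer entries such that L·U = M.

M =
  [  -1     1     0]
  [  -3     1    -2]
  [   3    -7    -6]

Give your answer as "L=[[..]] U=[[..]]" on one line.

L=[[1,0,0],[3,1,0],[-3,2,1]] U=[[-1,1,0],[0,-2,-2],[0,0,-2]]

  R1 -= 3·R0 → [0,-2,-2]
  R2 -= -3·R0 → [0,-4,-6]
  R2 -= 2·R1 → [0,0,-2]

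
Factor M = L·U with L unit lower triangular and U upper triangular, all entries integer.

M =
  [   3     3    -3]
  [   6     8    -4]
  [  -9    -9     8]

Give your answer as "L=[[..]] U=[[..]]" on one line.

L=[[1,0,0],[2,1,0],[-3,0,1]] U=[[3,3,-3],[0,2,2],[0,0,-1]]

  r1 -= 2·r0 → [0,2,2]
  r2 -= -3·r0 → [0,0,-1]
  r2 -= 0·r1 → [0,0,-1]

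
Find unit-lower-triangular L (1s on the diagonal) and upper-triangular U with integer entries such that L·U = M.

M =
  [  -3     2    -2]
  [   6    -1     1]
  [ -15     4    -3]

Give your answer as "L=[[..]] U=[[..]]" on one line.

  r1 -= -2·r0 → [0,3,-3]
  r2 -= 5·r0 → [0,-6,7]
  r2 -= -2·r1 → [0,0,1]

L=[[1,0,0],[-2,1,0],[5,-2,1]] U=[[-3,2,-2],[0,3,-3],[0,0,1]]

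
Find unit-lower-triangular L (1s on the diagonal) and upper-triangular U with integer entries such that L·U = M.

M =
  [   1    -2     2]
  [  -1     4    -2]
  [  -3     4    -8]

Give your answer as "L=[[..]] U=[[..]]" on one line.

  r1 -= -1·r0 → [0,2,0]
  r2 -= -3·r0 → [0,-2,-2]
  r2 -= -1·r1 → [0,0,-2]

L=[[1,0,0],[-1,1,0],[-3,-1,1]] U=[[1,-2,2],[0,2,0],[0,0,-2]]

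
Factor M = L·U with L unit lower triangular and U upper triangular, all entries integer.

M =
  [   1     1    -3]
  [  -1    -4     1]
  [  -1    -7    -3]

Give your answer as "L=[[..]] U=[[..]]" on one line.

  R1 -= -1·R0 → [0,-3,-2]
  R2 -= -1·R0 → [0,-6,-6]
  R2 -= 2·R1 → [0,0,-2]

L=[[1,0,0],[-1,1,0],[-1,2,1]] U=[[1,1,-3],[0,-3,-2],[0,0,-2]]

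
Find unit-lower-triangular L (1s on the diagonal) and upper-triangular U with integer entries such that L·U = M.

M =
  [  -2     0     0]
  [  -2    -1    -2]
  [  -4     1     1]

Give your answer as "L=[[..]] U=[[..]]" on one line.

L=[[1,0,0],[1,1,0],[2,-1,1]] U=[[-2,0,0],[0,-1,-2],[0,0,-1]]

  row1 -= 1·row0 → [0,-1,-2]
  row2 -= 2·row0 → [0,1,1]
  row2 -= -1·row1 → [0,0,-1]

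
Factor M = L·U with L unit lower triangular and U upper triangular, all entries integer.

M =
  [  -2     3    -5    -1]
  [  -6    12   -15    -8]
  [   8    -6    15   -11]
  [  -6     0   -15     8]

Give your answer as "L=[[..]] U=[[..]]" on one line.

  row1 -= 3·row0 → [0,3,0,-5]
  row2 -= -4·row0 → [0,6,-5,-15]
  row3 -= 3·row0 → [0,-9,0,11]
  row2 -= 2·row1 → [0,0,-5,-5]
  row3 -= -3·row1 → [0,0,0,-4]
  row3 -= 0·row2 → [0,0,0,-4]

L=[[1,0,0,0],[3,1,0,0],[-4,2,1,0],[3,-3,0,1]] U=[[-2,3,-5,-1],[0,3,0,-5],[0,0,-5,-5],[0,0,0,-4]]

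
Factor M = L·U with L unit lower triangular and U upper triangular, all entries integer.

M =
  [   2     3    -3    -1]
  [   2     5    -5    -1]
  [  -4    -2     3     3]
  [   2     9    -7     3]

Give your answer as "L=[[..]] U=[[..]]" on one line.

L=[[1,0,0,0],[1,1,0,0],[-2,2,1,0],[1,3,2,1]] U=[[2,3,-3,-1],[0,2,-2,0],[0,0,1,1],[0,0,0,2]]

  row1 -= 1·row0 → [0,2,-2,0]
  row2 -= -2·row0 → [0,4,-3,1]
  row3 -= 1·row0 → [0,6,-4,4]
  row2 -= 2·row1 → [0,0,1,1]
  row3 -= 3·row1 → [0,0,2,4]
  row3 -= 2·row2 → [0,0,0,2]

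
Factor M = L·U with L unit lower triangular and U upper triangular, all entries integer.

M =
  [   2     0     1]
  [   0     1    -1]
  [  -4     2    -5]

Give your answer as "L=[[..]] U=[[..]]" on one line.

  r1 -= 0·r0 → [0,1,-1]
  r2 -= -2·r0 → [0,2,-3]
  r2 -= 2·r1 → [0,0,-1]

L=[[1,0,0],[0,1,0],[-2,2,1]] U=[[2,0,1],[0,1,-1],[0,0,-1]]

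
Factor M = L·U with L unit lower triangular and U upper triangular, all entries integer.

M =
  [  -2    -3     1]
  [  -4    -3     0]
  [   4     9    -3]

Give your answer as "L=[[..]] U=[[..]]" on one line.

L=[[1,0,0],[2,1,0],[-2,1,1]] U=[[-2,-3,1],[0,3,-2],[0,0,1]]

  R1 -= 2·R0 → [0,3,-2]
  R2 -= -2·R0 → [0,3,-1]
  R2 -= 1·R1 → [0,0,1]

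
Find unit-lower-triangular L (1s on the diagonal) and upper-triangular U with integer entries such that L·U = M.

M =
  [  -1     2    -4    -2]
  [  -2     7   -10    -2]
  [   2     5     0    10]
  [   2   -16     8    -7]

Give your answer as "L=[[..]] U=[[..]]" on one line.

  row1 -= 2·row0 → [0,3,-2,2]
  row2 -= -2·row0 → [0,9,-8,6]
  row3 -= -2·row0 → [0,-12,0,-11]
  row2 -= 3·row1 → [0,0,-2,0]
  row3 -= -4·row1 → [0,0,-8,-3]
  row3 -= 4·row2 → [0,0,0,-3]

L=[[1,0,0,0],[2,1,0,0],[-2,3,1,0],[-2,-4,4,1]] U=[[-1,2,-4,-2],[0,3,-2,2],[0,0,-2,0],[0,0,0,-3]]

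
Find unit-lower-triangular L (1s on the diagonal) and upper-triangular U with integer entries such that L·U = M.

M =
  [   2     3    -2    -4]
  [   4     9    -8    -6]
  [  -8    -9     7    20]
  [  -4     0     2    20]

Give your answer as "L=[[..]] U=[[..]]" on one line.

  row1 -= 2·row0 → [0,3,-4,2]
  row2 -= -4·row0 → [0,3,-1,4]
  row3 -= -2·row0 → [0,6,-2,12]
  row2 -= 1·row1 → [0,0,3,2]
  row3 -= 2·row1 → [0,0,6,8]
  row3 -= 2·row2 → [0,0,0,4]

L=[[1,0,0,0],[2,1,0,0],[-4,1,1,0],[-2,2,2,1]] U=[[2,3,-2,-4],[0,3,-4,2],[0,0,3,2],[0,0,0,4]]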